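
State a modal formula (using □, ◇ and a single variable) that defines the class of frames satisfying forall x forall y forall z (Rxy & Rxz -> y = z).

◇p → □p

A defining formula is ◇p → □p (the CD axiom).
Suppose ◇p→□p is valid. Take Rxy, Rxz and set V(p)={y}. Then ◇p at x, so □p at x, so p at z, i.e. z=y.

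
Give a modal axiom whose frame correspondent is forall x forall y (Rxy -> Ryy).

A defining formula is □(□r → r) (the T□ axiom).
Suppose □(□r→r) is valid. Take Rxy and set V(r)={w : Ryw}. Then at y, □r holds; since □(□r→r) at x, □r→r at y, so r at y, i.e. Ryy.

□(□r → r)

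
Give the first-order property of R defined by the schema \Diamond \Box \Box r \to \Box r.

\forall x \forall y \forall z ((xRy \wedge xRz) \to \exists w (y R^2 w \wedge z = w))

This is a Sahlqvist (Geach-type) schema ◇^1□^2r → □^1◇^0r.
First-order correspondent: \forall x \forall y \forall z ((xRy \wedge xRz) \to \exists w (y R^2 w \wedge z = w)).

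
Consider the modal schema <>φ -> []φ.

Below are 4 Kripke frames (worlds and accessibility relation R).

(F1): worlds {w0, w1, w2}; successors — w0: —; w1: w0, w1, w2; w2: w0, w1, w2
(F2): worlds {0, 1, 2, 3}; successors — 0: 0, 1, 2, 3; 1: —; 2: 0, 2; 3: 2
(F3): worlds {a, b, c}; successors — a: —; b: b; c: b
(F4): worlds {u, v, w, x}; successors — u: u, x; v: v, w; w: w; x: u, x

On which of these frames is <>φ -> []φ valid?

(F3)

The schema corresponds to partial functionality: forall x forall y forall z (Rxy & Rxz -> y = z).
(F1): fails — w1 sees both w0 and w1.
(F2): fails — 0 sees both 0 and 1.
(F3): ✓.
(F4): fails — u sees both u and x.
Valid on: (F3).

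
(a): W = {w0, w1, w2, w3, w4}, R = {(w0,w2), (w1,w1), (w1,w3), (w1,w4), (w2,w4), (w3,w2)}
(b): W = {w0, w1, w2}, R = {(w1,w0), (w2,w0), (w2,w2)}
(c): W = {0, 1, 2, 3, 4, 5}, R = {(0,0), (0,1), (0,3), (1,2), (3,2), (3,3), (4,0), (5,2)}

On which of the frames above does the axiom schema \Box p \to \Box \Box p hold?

(b)

Frame correspondent (Sahlqvist): \forall x \forall y \forall z (Rxy \wedge Ryz \to Rxz) — i.e. transitivity.
(a): fails — Rw3w2 and Rw2w4 but not Rw3w4.
(b): holds.
(c): fails — R01 and R12 but not R02.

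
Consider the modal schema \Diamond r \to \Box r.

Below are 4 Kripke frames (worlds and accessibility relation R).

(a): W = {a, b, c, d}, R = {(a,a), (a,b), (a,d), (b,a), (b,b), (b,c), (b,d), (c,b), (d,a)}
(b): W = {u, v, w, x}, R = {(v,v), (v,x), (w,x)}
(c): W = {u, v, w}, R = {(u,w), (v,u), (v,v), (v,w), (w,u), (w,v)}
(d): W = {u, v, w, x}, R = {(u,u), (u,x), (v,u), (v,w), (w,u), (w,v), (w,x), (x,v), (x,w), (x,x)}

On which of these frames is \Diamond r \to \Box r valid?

none

Frame correspondent (Sahlqvist): \forall x \forall y \forall z (Rxy \wedge Rxz \to y = z) — i.e. partial functionality.
(a): fails — a sees both a and b.
(b): fails — v sees both v and x.
(c): fails — v sees both u and v.
(d): fails — u sees both u and x.
Valid on no frame.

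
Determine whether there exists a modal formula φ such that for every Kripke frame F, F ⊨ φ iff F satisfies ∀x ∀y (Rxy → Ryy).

Yes — defined by □(□r → r)

This is a Sahlqvist condition; the T□ axiom □(□r → r) defines it.
Suppose □(□r→r) is valid. Take Rxy and set V(r)={w : Ryw}. Then at y, □r holds; since □(□r→r) at x, □r→r at y, so r at y, i.e. Ryy.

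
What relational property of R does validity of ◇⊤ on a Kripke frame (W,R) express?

seriality

◇⊤ holds at w iff w has a successor, so frame-validity of ◇⊤ is exactly seriality. Equivalently via □p → ◇p:
Suppose □p→◇p is valid. At any x set V(p)=W. Then □p at x, so ◇p at x, so x has a successor.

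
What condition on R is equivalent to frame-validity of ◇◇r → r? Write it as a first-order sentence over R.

∀x ∀y (xR²y → ∃w (y = w ∧ x = w))

This is a Sahlqvist (Geach-type) schema ◇^2□^0r → □^0◇^0r.
First-order correspondent: ∀x ∀y (xR²y → ∃w (y = w ∧ x = w)).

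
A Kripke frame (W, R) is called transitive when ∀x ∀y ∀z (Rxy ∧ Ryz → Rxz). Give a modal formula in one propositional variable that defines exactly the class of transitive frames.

□r → □□r

The condition is transitivity. The 4 schema □r → □□r defines it.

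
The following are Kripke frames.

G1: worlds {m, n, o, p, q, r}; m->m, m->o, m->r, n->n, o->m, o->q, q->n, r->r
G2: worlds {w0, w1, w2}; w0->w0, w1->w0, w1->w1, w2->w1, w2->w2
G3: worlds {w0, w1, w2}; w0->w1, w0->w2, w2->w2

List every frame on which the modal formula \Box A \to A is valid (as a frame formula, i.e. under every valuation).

G2

Frame correspondent (Sahlqvist): \forall x Rxx — i.e. reflexivity.
G1: fails — world o does not see itself.
G2: holds.
G3: fails — world w0 does not see itself.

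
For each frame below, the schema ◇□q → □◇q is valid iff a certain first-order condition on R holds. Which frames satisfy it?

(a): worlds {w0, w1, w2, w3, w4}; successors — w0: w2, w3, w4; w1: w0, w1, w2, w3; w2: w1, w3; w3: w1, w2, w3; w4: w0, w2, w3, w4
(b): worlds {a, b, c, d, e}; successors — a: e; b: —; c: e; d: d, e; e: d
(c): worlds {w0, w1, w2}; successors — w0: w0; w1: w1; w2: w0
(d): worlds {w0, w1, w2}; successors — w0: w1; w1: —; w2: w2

(a), (b), (c)

This is the axiom for convergence; its first-order frame correspondent is ∀x ∀y ∀z (Rxy ∧ Rxz → ∃w (Ryw ∧ Rzw)).
(a): condition met.
(b): condition met.
(c): condition met.
(d): fails — Rw0w1 and Rw0w1 but w1 and w1 have no common successor.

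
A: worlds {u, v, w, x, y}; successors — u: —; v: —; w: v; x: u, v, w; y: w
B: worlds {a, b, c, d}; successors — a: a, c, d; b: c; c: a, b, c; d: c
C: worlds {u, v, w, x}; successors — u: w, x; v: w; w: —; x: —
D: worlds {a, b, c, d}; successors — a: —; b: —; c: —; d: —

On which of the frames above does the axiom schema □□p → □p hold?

The schema corresponds to density: ∀x ∀y (Rxy → ∃z (Rxz ∧ Rzy)).
A: fails — Rxw but no z with Rxz and Rzw.
B: condition met.
C: fails — Rvw but no z with Rvz and Rzw.
D: condition met.

B, D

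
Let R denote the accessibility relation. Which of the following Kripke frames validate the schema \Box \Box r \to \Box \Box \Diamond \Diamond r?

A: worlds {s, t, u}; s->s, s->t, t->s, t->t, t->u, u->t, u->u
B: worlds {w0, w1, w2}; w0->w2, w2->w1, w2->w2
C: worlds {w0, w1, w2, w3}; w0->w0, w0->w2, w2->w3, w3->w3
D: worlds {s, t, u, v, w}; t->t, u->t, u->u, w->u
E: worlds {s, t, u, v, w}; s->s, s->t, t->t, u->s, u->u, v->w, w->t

This is the axiom for a generalized confluence (Geach) condition; its first-order frame correspondent is \forall x \forall z (x R^2 z \to \exists w (x R^2 w \wedge z R^2 w)).
A: holds.
B: fails — w0R²w1 but no w with w0R²w and w1R²w.
C: holds.
D: holds.
E: holds.

A, C, D, E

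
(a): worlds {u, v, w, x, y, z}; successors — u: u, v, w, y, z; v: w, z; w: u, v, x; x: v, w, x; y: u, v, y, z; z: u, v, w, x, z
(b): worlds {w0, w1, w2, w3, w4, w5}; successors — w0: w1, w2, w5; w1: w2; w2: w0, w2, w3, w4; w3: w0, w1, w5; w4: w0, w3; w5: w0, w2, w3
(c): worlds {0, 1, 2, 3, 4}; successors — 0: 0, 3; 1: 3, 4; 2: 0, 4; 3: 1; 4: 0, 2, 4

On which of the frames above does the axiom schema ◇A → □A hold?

Frame correspondent (Sahlqvist): ∀x ∀y ∀z (Rxy ∧ Rxz → y = z) — i.e. partial functionality.
(a): fails — u sees both u and v.
(b): fails — w0 sees both w1 and w2.
(c): fails — 0 sees both 0 and 3.
Valid on no frame.

none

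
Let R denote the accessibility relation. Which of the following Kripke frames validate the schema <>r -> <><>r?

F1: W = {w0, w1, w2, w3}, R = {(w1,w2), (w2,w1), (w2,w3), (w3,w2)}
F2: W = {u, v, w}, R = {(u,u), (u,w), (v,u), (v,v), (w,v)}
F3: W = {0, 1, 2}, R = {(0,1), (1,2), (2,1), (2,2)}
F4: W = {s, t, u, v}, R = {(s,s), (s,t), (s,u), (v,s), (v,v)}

Frame correspondent (Sahlqvist): forall x forall y (xRy -> exists w (y = w & x R^2 w)) — i.e. a generalized confluence (Geach) condition.
F1: fails — w1Rw2 but no w with w2=w and w1R²w.
F2: holds.
F3: fails — 0R1 but no w with 1=w and 0R²w.
F4: holds.

F2, F4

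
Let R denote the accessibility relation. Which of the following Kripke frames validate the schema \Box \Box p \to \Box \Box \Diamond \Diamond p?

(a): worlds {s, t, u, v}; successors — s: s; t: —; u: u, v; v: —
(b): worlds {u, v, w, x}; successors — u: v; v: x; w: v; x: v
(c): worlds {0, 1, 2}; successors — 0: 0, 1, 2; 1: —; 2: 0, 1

The schema corresponds to a generalized confluence (Geach) condition: \forall x \forall z (x R^2 z \to \exists w (x R^2 w \wedge z R^2 w)).
(a): fails — uR²v but no w with uR²w and vR²w.
(b): satisfies the condition.
(c): fails — 0R²1 but no w with 0R²w and 1R²w.
Valid on: (b).

(b)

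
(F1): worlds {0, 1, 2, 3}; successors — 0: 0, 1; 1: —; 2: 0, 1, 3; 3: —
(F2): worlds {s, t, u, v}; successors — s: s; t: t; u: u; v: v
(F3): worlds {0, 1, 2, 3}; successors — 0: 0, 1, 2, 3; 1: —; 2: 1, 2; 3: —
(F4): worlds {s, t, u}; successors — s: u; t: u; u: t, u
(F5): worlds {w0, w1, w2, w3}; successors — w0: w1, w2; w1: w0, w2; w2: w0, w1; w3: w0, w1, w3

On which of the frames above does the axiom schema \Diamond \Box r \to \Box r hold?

This is the axiom for the Euclidean property; its first-order frame correspondent is \forall x \forall y \forall z (Rxy \wedge Rxz \to Ryz).
(F1): fails — R01 and R00 but not R10.
(F2): satisfies the condition.
(F3): fails — R02 and R00 but not R20.
(F4): fails — Rut and Rut but not Rtt.
(F5): fails — Rw0w1 and Rw0w1 but not Rw1w1.
Valid on: (F2).

(F2)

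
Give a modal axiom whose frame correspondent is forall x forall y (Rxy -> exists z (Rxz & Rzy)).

□□s → □s

The condition is density. The C4 schema □□s → □s defines it.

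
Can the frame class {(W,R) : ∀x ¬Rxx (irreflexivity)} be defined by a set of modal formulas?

No

Any modally definable frame class is closed under surjective bounded morphisms.
The 4-cycle (worlds 0,1,2,3 with 0→1→2→3→0) is irreflexive, and the map sending every world to a single reflexive point • is a surjective bounded morphism (forth: every edge maps to (•,•); back: every world has a successor). So any modal formula valid on the 4-cycle is also valid on the reflexive point, which is not irreflexive.
Hence irreflexivity is not modally definable.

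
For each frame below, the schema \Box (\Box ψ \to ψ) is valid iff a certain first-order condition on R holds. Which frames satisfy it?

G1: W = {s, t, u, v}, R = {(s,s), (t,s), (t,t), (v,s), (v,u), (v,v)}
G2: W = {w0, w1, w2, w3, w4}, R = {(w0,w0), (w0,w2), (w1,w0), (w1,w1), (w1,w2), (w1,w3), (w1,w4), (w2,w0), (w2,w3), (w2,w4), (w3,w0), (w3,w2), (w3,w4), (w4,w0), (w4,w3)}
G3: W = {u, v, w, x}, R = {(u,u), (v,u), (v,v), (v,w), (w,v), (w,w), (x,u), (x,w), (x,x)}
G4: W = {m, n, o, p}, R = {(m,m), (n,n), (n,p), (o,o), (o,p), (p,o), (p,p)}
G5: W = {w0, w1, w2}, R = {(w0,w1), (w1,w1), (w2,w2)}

The schema corresponds to shift-reflexivity: \forall x \forall y (Rxy \to Ryy).
G1: fails — Rvu but not Ruu.
G2: fails — Rw1w2 but not Rw2w2.
G3: condition met.
G4: condition met.
G5: condition met.

G3, G4, G5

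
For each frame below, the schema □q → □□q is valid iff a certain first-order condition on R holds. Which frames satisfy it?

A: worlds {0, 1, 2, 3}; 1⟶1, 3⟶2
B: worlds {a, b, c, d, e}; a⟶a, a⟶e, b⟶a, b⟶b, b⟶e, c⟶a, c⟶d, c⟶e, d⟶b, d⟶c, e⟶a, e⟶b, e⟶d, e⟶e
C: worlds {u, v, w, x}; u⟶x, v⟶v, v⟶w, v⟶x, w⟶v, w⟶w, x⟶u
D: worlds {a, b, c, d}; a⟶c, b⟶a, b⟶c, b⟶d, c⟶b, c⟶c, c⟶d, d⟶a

A

This is the axiom for transitivity; its first-order frame correspondent is ∀x ∀y ∀z (Rxy ∧ Ryz → Rxz).
A: ✓.
B: fails — Rcd and Rdc but not Rcc.
C: fails — Rvx and Rxu but not Rvu.
D: fails — Rbc and Rcb but not Rbb.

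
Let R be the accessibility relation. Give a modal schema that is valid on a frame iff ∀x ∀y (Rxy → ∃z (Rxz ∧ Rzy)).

A defining formula is □□p → □p (the C4 axiom).
Suppose □□p→□p is valid. Take Rxy and set V(p)={w : xR²w}. Then □□p at x, so □p at x, so p at y, i.e. ∃z(Rxz∧Rzy).

□□p → □p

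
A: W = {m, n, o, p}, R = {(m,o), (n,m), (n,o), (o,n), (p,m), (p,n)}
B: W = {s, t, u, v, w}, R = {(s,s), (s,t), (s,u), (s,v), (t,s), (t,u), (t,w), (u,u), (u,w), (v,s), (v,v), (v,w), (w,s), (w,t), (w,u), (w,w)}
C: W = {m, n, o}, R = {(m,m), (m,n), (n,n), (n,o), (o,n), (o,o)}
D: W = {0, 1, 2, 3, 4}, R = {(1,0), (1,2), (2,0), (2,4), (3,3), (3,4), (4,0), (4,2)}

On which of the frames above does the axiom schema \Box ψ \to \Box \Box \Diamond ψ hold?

B, C

The schema corresponds to a generalized confluence (Geach) condition: \forall x \forall z (x R^2 z \to \exists w (xRw \wedge zRw)).
A: fails — nR²o but no w with nRw and oRw.
B: satisfies the condition.
C: satisfies the condition.
D: fails — 1R²0 but no w with 1Rw and 0Rw.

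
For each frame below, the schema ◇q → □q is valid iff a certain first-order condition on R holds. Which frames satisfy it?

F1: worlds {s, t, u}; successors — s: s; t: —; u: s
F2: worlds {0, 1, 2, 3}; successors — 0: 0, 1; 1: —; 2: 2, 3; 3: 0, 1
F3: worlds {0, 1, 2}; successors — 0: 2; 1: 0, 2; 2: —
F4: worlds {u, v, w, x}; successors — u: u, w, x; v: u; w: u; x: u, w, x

Frame correspondent (Sahlqvist): ∀x ∀y ∀z (Rxy ∧ Rxz → y = z) — i.e. partial functionality.
F1: condition met.
F2: fails — 0 sees both 0 and 1.
F3: fails — 1 sees both 0 and 2.
F4: fails — u sees both u and w.
Valid on: F1.

F1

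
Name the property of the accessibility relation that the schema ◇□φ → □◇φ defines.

convergence: ∀x ∀y ∀z (Rxy ∧ Rxz → ∃w (Ryw ∧ Rzw))

Suppose ◇□φ→□◇φ is valid. Take Rxy, Rxz and set V(φ)={w : Ryw}. Then □φ at y so ◇□φ at x, so □◇φ at x, so ◇φ at z, giving w with Rzw and Ryw.
Conversely, any frame satisfying ∀x ∀y ∀z (Rxy ∧ Rxz → ∃w (Ryw ∧ Rzw)) validates the schema.
So the correspondent is convergence.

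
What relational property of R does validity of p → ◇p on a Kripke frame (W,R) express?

Reflexivity

This is a form of the T axiom.
Its frame correspondent is reflexivity — ∀x Rxx.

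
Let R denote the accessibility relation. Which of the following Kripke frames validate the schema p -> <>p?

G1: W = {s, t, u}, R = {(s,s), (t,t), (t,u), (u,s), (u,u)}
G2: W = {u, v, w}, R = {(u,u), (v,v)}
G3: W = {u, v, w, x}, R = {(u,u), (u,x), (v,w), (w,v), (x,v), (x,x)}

The schema corresponds to reflexivity: forall x Rxx.
G1: holds.
G2: fails — world w does not see itself.
G3: fails — world v does not see itself.

G1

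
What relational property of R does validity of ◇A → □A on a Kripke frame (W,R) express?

Suppose ◇A→□A is valid. Take Rxy, Rxz and set V(A)={y}. Then ◇A at x, so □A at x, so A at z, i.e. z=y.
The converse is a direct semantic check.
So the correspondent is partial functionality.

Partial functionality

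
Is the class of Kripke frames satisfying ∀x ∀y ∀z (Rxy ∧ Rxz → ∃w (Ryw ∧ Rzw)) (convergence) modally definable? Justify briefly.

Yes — defined by ◇□q → □◇q

Yes: it is convergence, defined by the .2 schema ◇□q → □◇q.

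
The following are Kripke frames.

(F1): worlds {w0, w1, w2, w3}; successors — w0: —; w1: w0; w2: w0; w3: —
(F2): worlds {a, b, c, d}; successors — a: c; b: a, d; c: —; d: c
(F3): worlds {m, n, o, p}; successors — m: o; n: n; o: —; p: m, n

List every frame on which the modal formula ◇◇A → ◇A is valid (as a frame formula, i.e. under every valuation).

Frame correspondent (Sahlqvist): ∀x ∀y ∀z (Rxy ∧ Ryz → Rxz) — i.e. transitivity.
(F1): holds.
(F2): fails — Rba and Rac but not Rbc.
(F3): fails — Rpm and Rmo but not Rpo.
Valid on: (F1).

(F1)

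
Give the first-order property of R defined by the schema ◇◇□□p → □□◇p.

∀x ∀y ∀z ((xR²y ∧ xR²z) → ∃w (yR²w ∧ zRw))

This is a Sahlqvist (Geach-type) schema ◇^2□^2p → □^2◇^1p.
Minimal-valuation argument: fix x; take any y with xR^2y and any z with xR^2z. Set V(p) to the set of worlds R-reachable from y in exactly 2 steps. Then □^2p holds at y, so the antecedent holds at x; validity forces ◇^1p at z, giving a w with zR^1w and yR^2w.
First-order correspondent: ∀x ∀y ∀z ((xR²y ∧ xR²z) → ∃w (yR²w ∧ zRw)).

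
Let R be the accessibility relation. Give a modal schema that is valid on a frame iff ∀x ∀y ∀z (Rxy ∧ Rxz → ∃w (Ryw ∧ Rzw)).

◇□q → □◇q

This is convergence; the standard corresponding axiom is .2: ◇□q → □◇q.
Suppose ◇□q→□◇q is valid. Take Rxy, Rxz and set V(q)={w : Ryw}. Then □q at y so ◇□q at x, so □◇q at x, so ◇q at z, giving w with Rzw and Ryw.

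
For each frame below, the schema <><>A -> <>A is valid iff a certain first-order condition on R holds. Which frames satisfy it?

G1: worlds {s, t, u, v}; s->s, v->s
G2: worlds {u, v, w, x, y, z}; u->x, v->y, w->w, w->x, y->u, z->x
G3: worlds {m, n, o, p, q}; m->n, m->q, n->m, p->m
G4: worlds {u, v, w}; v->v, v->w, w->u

G1

This is the axiom for transitivity; its first-order frame correspondent is forall x forall y forall z (Rxy & Ryz -> Rxz).
G1: condition met.
G2: fails — Rvy and Ryu but not Rvu.
G3: fails — Rnm and Rmq but not Rnq.
G4: fails — Rvw and Rwu but not Rvu.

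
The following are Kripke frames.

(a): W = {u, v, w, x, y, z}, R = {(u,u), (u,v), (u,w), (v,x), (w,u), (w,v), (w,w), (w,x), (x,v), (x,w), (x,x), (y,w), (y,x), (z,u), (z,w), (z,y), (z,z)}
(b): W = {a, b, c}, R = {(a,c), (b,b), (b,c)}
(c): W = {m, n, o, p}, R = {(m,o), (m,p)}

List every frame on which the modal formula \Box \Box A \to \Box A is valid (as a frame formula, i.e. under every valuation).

This is the axiom for density; its first-order frame correspondent is \forall x \forall y (Rxy \to \exists z (Rxz \wedge Rzy)).
(a): holds.
(b): fails — Rac but no z with Raz and Rzc.
(c): fails — Rmo but no z with Rmz and Rzo.

(a)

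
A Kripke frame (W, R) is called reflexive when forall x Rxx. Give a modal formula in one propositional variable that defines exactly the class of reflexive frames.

This is reflexivity; the standard corresponding axiom is T: □ψ → ψ.
Suppose □ψ→ψ is valid. At any x set V(ψ)={w : Rxw}. Then □ψ holds at x, so ψ holds at x, i.e. Rxx.

□ψ → ψ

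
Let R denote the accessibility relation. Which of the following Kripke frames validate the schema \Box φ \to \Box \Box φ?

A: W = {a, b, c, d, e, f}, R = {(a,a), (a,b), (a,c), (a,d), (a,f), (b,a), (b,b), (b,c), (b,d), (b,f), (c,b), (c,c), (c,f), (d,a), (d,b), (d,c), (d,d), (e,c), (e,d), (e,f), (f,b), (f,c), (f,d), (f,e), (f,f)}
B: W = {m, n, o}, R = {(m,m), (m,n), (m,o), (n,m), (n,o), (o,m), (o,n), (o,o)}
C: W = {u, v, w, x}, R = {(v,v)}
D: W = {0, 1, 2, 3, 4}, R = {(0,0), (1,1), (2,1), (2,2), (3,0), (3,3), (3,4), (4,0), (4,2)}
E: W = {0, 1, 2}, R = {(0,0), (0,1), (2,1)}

The schema corresponds to transitivity: \forall x \forall y \forall z (Rxy \wedge Ryz \to Rxz).
A: fails — Rec and Rcb but not Reb.
B: fails — Rno and Ron but not Rnn.
C: ✓.
D: fails — R34 and R42 but not R32.
E: ✓.
Valid on: C, E.

C, E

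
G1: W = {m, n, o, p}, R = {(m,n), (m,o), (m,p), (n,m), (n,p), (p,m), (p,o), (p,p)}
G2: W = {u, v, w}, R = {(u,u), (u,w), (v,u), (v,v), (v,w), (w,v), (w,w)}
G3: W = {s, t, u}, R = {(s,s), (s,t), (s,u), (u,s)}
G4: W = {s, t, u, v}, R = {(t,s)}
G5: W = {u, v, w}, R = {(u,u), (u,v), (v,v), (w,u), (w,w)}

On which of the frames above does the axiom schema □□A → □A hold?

G2, G3, G5

This is the axiom for density; its first-order frame correspondent is ∀x ∀y (Rxy → ∃z (Rxz ∧ Rzy)).
G1: fails — Rmn but no z with Rmz and Rzn.
G2: holds.
G3: holds.
G4: fails — Rts but no z with Rtz and Rzs.
G5: holds.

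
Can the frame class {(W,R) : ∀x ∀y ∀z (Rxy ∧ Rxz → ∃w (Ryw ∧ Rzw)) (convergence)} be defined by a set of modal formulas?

The condition is convergence. A defining modal formula is ◇□p → □◇p.
Suppose ◇□p→□◇p is valid. Take Rxy, Rxz and set V(p)={w : Ryw}. Then □p at y so ◇□p at x, so □◇p at x, so ◇p at z, giving w with Rzw and Ryw.

Definable; ◇□p → □◇p defines it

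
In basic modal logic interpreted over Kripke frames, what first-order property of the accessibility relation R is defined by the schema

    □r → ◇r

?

seriality: ∀x ∃y Rxy

Suppose □r→◇r is valid. At any x set V(r)=W. Then □r at x, so ◇r at x, so x has a successor.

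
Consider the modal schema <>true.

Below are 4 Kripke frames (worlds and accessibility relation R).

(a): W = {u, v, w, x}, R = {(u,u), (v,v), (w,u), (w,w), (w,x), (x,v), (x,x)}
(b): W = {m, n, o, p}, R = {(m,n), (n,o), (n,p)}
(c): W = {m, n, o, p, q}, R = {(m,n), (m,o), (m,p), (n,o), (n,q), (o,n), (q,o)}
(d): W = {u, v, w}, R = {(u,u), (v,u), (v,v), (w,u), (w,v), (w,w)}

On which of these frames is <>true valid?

This is the axiom for seriality; its first-order frame correspondent is forall x exists y Rxy.
(a): condition met.
(b): fails — world o has no successor.
(c): fails — world p has no successor.
(d): condition met.

(a), (d)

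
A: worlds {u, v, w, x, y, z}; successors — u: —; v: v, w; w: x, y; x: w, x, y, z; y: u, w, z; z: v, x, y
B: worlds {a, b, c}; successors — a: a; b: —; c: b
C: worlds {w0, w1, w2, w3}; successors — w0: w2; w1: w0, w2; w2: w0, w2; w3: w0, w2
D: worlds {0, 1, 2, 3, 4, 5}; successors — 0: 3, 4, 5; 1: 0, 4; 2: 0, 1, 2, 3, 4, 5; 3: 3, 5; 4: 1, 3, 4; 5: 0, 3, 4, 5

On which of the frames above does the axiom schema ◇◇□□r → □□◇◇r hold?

B, C, D

This is the axiom for a generalized confluence (Geach) condition; its first-order frame correspondent is ∀x ∀y ∀z ((xR²y ∧ xR²z) → ∃w (yR²w ∧ zR²w)).
A: fails — wR²u, wR²u but no t with uR²t and uR²t.
B: ✓.
C: ✓.
D: ✓.
Valid on: B, C, D.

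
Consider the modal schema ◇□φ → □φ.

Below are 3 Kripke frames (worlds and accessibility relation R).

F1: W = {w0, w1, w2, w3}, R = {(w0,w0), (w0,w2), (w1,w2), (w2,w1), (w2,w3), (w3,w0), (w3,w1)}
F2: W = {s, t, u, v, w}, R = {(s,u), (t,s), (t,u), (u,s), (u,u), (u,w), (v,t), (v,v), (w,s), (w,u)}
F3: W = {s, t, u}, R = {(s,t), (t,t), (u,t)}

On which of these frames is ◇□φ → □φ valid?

This is the axiom for the Euclidean property; its first-order frame correspondent is ∀x ∀y ∀z (Rxy ∧ Rxz → Ryz).
F1: fails — Rw0w2 and Rw0w2 but not Rw2w2.
F2: fails — Rts and Rts but not Rss.
F3: holds.
Valid on: F3.

F3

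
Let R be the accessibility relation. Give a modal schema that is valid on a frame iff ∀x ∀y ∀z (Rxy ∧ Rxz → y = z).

◇q → □q

This is partial functionality; the standard corresponding axiom is CD: ◇q → □q.
Suppose ◇q→□q is valid. Take Rxy, Rxz and set V(q)={y}. Then ◇q at x, so □q at x, so q at z, i.e. z=y.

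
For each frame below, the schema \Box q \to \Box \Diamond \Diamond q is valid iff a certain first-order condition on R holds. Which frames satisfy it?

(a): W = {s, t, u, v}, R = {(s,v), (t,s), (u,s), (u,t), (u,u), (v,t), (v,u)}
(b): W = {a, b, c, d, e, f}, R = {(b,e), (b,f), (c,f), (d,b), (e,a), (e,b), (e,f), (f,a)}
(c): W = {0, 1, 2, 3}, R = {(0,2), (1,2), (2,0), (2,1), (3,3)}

(c)

The schema corresponds to a generalized confluence (Geach) condition: \forall x \forall z (xRz \to \exists w (xRw \wedge z R^2 w)).
(a): fails — sRv but no w with sRw and vR²w.
(b): fails — bRf but no w with bRw and fR²w.
(c): satisfies the condition.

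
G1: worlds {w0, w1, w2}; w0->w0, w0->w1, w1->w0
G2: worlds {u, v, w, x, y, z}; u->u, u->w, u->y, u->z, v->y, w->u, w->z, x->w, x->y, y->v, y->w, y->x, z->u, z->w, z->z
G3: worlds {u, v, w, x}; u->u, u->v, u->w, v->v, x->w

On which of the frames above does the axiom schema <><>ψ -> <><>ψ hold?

G1, G2, G3

This is the axiom for a generalized confluence (Geach) condition; its first-order frame correspondent is forall x forall y (x R^2 y -> exists w (y = w & x R^2 w)).
G1: condition met.
G2: condition met.
G3: condition met.
Valid on: G1, G2, G3.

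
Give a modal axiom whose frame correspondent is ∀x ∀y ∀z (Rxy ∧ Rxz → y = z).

◇q → □q

This is partial functionality; the standard corresponding axiom is CD: ◇q → □q.
Suppose ◇q→□q is valid. Take Rxy, Rxz and set V(q)={y}. Then ◇q at x, so □q at x, so q at z, i.e. z=y.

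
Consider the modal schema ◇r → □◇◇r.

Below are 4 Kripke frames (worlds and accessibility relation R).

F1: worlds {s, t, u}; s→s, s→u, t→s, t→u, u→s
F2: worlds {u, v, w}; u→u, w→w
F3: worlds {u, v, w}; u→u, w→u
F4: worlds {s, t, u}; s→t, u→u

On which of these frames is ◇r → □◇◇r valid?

This is the axiom for a generalized confluence (Geach) condition; its first-order frame correspondent is ∀x ∀y ∀z ((xRy ∧ xRz) → ∃w (y = w ∧ zR²w)).
F1: holds.
F2: holds.
F3: holds.
F4: fails — sRt, sRt but no w with t=w and tR²w.
Valid on: F1, F2, F3.

F1, F2, F3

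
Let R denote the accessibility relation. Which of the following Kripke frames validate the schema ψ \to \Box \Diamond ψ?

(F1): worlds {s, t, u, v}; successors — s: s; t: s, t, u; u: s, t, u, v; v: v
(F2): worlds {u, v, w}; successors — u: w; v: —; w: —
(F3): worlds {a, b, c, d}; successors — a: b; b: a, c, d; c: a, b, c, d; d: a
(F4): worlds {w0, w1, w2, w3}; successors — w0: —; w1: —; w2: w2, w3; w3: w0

none

The schema corresponds to symmetry: \forall x \forall y (Rxy \to Ryx).
(F1): fails — Ruv but not Rvu.
(F2): fails — Ruw but not Rwu.
(F3): fails — Rcd but not Rdc.
(F4): fails — Rw3w0 but not Rw0w3.
Valid on no frame.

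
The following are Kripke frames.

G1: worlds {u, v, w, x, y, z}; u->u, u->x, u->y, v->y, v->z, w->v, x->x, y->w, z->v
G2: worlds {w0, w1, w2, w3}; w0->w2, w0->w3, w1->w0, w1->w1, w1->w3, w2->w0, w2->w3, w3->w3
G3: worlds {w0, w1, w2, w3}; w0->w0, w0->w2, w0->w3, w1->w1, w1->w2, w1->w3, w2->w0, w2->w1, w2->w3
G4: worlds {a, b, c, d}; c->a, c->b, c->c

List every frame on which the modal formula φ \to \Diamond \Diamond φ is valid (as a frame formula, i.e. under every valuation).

The schema corresponds to a generalized confluence (Geach) condition: \forall x \exists w (x = w \wedge x R^2 w).
G1: fails — at w but no t with w=t and wR²t.
G2: satisfies the condition.
G3: fails — at w3 but no w with w3=w and w3R²w.
G4: fails — at a but no w with a=w and aR²w.

G2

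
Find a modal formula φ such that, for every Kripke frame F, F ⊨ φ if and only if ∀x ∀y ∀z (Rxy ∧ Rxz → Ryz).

◇s → □◇s

This is the Euclidean property; the standard corresponding axiom is 5: ◇s → □◇s.
Suppose ◇s→□◇s is valid. Take Rxy, Rxz and set V(s)={y}. Then ◇s at x, so □◇s at x, so ◇s at z, so some w with Rzw has s; w=y, i.e. Rzy. By symmetry of the argument, Ryz.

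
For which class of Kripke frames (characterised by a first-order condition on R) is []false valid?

Emptiness of R

This is the Ver axiom.
Its frame correspondent is emptiness of R — forall x forall y ~Rxy.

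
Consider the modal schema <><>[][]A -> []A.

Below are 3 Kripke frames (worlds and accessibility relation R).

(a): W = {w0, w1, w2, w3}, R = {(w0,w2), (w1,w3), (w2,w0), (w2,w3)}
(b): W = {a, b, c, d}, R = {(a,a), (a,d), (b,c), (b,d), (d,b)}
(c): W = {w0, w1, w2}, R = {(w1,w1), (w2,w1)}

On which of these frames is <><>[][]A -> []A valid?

The schema corresponds to a generalized confluence (Geach) condition: forall x forall y forall z ((x R^2 y & xRz) -> exists w (y R^2 w & z = w)).
(a): fails — w0R²w0, w0Rw2 but no w with w0R²w and w2=w.
(b): fails — aR²b, aRa but no w with bR²w and a=w.
(c): ✓.
Valid on: (c).

(c)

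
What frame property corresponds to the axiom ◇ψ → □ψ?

Suppose ◇ψ→□ψ is valid. Take Rxy, Rxz and set V(ψ)={y}. Then ◇ψ at x, so □ψ at x, so ψ at z, i.e. z=y.
Conversely, on a frame with partial functionality the schema holds at every world under every valuation.
Frame condition: ∀x ∀y ∀z (Rxy ∧ Rxz → y = z).

partial functionality: ∀x ∀y ∀z (Rxy ∧ Rxz → y = z)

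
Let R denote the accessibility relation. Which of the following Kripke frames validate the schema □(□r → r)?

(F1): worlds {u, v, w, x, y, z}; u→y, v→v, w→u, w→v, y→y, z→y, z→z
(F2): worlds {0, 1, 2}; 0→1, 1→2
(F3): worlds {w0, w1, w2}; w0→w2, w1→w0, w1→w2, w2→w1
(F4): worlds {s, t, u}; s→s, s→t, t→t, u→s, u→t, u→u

(F4)

The schema corresponds to shift-reflexivity: ∀x ∀y (Rxy → Ryy).
(F1): fails — Rwu but not Ruu.
(F2): fails — R12 but not R22.
(F3): fails — Rw1w2 but not Rw2w2.
(F4): satisfies the condition.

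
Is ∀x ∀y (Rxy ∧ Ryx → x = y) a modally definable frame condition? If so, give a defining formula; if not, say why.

Modal frame validity is preserved under surjective bounded morphisms.
The 8-cycle (worlds w0,w1,w2,w3,w4,w5,w6,w7 with w0→w1→w2→w3→w4→w5→w6→w7→w0) is antisymmetric. Sending even-indexed worlds to • and odd-indexed worlds to ∘ is a surjective bounded morphism onto the two-world frame with •↔∘, which is not antisymmetric.
So the class is not modally definable.

Not definable by any modal formula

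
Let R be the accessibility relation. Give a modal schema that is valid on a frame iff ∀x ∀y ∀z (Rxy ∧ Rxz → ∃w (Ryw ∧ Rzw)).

The condition is convergence. The .2 schema ◇□p → □◇p defines it.

◇□p → □◇p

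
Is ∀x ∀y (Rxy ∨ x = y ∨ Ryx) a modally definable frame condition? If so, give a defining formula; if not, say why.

Not definable by any modal formula

Modal frame validity is preserved under disjoint unions.
Take 3 disjoint single-world reflexive frames: each is trivially connected, but their disjoint union has 3 worlds with no edge between distinct components, so it is not connected.
So no modal formula (or set of formulas) defines exactly the connected frames.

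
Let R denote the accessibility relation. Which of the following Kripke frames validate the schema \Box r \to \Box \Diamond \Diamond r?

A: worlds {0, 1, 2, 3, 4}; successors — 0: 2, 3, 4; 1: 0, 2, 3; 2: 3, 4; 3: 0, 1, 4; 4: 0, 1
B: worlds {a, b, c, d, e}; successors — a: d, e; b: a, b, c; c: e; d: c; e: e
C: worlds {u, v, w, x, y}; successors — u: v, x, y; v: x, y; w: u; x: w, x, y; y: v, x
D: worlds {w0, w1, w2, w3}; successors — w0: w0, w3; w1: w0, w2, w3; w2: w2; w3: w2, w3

The schema corresponds to a generalized confluence (Geach) condition: \forall x \forall z (xRz \to \exists w (xRw \wedge z R^2 w)).
A: condition met.
B: fails — bRc but no w with bRw and cR²w.
C: fails — wRu but no t with wRt and uR²t.
D: condition met.

A, D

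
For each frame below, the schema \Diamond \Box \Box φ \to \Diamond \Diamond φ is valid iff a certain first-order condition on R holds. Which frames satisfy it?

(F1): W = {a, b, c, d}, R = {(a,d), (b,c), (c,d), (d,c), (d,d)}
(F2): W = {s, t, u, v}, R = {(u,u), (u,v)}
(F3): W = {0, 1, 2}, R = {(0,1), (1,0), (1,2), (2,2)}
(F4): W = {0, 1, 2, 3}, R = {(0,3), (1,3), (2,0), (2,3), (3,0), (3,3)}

(F1), (F3), (F4)

This is the axiom for a generalized confluence (Geach) condition; its first-order frame correspondent is \forall x \forall y (xRy \to \exists w (y R^2 w \wedge x R^2 w)).
(F1): condition met.
(F2): fails — uRv but no w with vR²w and uR²w.
(F3): condition met.
(F4): condition met.
Valid on: (F1), (F3), (F4).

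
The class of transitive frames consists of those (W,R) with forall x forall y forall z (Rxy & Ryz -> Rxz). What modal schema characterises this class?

□ψ → □□ψ

The condition is transitivity. The 4 schema □ψ → □□ψ defines it.
Suppose □ψ→□□ψ is valid. Take Rxy, Ryz and set V(ψ)={w : Rxw}. Then □ψ at x, so □□ψ at x, so □ψ at y, so ψ at z, i.e. Rxz.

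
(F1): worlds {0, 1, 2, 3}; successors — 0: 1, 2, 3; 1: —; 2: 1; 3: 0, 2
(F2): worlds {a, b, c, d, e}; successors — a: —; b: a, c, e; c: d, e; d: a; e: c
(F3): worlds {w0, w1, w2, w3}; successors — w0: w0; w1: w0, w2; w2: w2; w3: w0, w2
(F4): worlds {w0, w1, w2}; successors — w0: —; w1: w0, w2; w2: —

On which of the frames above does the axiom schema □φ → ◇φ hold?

(F3)

Frame correspondent (Sahlqvist): ∀x ∃y Rxy — i.e. seriality.
(F1): fails — world 1 has no successor.
(F2): fails — world a has no successor.
(F3): satisfies the condition.
(F4): fails — world w0 has no successor.
Valid on: (F3).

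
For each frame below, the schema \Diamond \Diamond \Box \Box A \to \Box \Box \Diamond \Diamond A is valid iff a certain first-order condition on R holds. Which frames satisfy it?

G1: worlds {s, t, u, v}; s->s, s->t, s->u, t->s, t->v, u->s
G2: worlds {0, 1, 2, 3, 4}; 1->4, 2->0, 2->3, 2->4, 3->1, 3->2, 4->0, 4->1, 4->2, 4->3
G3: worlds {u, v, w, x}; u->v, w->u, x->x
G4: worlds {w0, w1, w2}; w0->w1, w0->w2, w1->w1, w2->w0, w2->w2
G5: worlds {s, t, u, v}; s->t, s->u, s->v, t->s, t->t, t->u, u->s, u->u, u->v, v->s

This is the axiom for a generalized confluence (Geach) condition; its first-order frame correspondent is \forall x \forall y \forall z ((x R^2 y \wedge x R^2 z) \to \exists w (y R^2 w \wedge z R^2 w)).
G1: fails — sR²s, sR²v but no w with sR²w and vR²w.
G2: fails — 1R²0, 1R²0 but no w with 0R²w and 0R²w.
G3: fails — wR²v, wR²v but no t with vR²t and vR²t.
G4: condition met.
G5: condition met.
Valid on: G4, G5.

G4, G5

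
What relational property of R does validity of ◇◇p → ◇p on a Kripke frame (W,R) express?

transitivity

This is a form of the 4 axiom.
It corresponds to transitivity: ∀x ∀y ∀z (Rxy ∧ Ryz → Rxz).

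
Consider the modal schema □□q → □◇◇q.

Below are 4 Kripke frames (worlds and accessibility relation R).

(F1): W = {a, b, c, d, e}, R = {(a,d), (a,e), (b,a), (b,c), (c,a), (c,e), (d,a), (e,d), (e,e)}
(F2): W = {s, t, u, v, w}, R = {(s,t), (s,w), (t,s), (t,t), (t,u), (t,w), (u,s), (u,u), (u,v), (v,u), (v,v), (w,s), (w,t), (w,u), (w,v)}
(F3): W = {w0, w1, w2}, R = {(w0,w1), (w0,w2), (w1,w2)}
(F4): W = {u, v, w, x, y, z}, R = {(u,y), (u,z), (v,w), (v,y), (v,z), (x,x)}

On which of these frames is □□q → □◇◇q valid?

The schema corresponds to a generalized confluence (Geach) condition: ∀x ∀z (xRz → ∃w (xR²w ∧ zR²w)).
(F1): satisfies the condition.
(F2): satisfies the condition.
(F3): fails — w0Rw1 but no w with w0R²w and w1R²w.
(F4): fails — uRy but no t with uR²t and yR²t.
Valid on: (F1), (F2).

(F1), (F2)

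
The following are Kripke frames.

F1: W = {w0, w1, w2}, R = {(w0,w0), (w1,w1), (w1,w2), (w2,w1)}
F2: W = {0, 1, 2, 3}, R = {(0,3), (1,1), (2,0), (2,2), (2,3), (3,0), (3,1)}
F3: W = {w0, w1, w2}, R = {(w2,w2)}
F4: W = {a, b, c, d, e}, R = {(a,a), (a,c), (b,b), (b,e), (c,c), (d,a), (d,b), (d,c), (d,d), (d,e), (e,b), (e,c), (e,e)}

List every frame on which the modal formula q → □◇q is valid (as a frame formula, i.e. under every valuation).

This is the axiom for symmetry; its first-order frame correspondent is ∀x ∀y (Rxy → Ryx).
F1: holds.
F2: fails — R31 but not R13.
F3: holds.
F4: fails — Rde but not Red.
Valid on: F1, F3.

F1, F3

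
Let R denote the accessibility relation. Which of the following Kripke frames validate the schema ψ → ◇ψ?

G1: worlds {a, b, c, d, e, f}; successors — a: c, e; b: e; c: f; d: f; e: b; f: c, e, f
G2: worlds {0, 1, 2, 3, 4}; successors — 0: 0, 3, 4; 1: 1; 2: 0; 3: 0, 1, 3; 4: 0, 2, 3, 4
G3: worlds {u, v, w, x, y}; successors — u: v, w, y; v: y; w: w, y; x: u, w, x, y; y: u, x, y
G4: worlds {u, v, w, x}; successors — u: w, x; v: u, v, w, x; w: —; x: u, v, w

Frame correspondent (Sahlqvist): ∀x Rxx — i.e. reflexivity.
G1: fails — world a does not see itself.
G2: fails — world 2 does not see itself.
G3: fails — world u does not see itself.
G4: fails — world u does not see itself.

none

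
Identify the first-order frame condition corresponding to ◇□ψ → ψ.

This is frame-equivalent to ψ → □◇ψ (substitute ¬ψ for ψ and contrapose).
Suppose ψ→□◇ψ is valid. Take Rxy and set V(ψ)={x}. Then ψ at x, so □◇ψ at x, so ◇ψ at y, so some z with Ryz has ψ; z=x, i.e. Ryx.
Conversely, any frame satisfying ∀x ∀y (Rxy → Ryx) validates the schema.
So the correspondent is symmetry.

Symmetry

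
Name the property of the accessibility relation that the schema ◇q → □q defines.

partial functionality

This is the CD axiom.
It corresponds to partial functionality: ∀x ∀y ∀z (Rxy ∧ Rxz → y = z).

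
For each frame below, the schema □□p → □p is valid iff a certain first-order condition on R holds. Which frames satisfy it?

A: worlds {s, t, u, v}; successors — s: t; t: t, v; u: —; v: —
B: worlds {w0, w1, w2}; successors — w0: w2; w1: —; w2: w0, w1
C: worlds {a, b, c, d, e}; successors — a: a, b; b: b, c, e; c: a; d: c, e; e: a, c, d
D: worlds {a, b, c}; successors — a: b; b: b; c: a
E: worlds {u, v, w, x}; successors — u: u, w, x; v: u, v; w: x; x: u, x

A, E

The schema corresponds to density: ∀x ∀y (Rxy → ∃z (Rxz ∧ Rzy)).
A: ✓.
B: fails — Rw0w2 but no z with Rw0z and Rzw2.
C: fails — Red but no z with Rez and Rzd.
D: fails — Rca but no z with Rcz and Rza.
E: ✓.
Valid on: A, E.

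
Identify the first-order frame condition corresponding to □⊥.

This is the Ver axiom.
It corresponds to emptiness of R: ∀x ∀y ¬Rxy.

emptiness of R: ∀x ∀y ¬Rxy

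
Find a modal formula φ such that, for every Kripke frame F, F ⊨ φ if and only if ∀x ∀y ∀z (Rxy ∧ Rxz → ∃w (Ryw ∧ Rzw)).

The condition is convergence. The .2 schema ◇□q → □◇q defines it.
Suppose ◇□q→□◇q is valid. Take Rxy, Rxz and set V(q)={w : Ryw}. Then □q at y so ◇□q at x, so □◇q at x, so ◇q at z, giving w with Rzw and Ryw.

◇□q → □◇q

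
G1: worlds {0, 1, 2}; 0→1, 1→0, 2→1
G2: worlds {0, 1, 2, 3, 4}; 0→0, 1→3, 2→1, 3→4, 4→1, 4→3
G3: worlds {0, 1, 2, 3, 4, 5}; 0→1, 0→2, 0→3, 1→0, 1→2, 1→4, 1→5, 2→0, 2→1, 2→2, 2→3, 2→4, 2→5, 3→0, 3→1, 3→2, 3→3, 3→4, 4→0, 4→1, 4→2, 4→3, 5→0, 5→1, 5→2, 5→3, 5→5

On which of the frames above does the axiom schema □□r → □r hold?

G3

This is the axiom for density; its first-order frame correspondent is ∀x ∀y (Rxy → ∃z (Rxz ∧ Rzy)).
G1: fails — R01 but no z with R0z and Rz1.
G2: fails — R34 but no z with R3z and Rz4.
G3: condition met.
Valid on: G3.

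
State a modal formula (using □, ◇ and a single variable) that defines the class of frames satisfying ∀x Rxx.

A defining formula is □ψ → ψ (the T axiom).
Suppose □ψ→ψ is valid. At any x set V(ψ)={w : Rxw}. Then □ψ holds at x, so ψ holds at x, i.e. Rxx.

□ψ → ψ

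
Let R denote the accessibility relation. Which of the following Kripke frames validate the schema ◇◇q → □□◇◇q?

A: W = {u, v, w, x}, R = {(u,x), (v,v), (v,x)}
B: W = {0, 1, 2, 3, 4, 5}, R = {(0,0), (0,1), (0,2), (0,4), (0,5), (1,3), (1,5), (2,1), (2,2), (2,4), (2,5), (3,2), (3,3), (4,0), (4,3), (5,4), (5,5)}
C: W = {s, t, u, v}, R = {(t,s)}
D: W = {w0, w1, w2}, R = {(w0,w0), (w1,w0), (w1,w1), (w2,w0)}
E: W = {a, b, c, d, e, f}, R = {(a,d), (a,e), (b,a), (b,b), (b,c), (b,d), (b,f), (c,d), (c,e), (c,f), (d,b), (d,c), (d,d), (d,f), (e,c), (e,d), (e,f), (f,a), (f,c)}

C

Frame correspondent (Sahlqvist): ∀x ∀y ∀z ((xR²y ∧ xR²z) → ∃w (y = w ∧ zR²w)) — i.e. a generalized confluence (Geach) condition.
A: fails — vR²v, vR²x but no t with v=t and xR²t.
B: fails — 0R²0, 0R²1 but no w with 0=w and 1R²w.
C: satisfies the condition.
D: fails — w1R²w1, w1R²w0 but no w with w1=w and w0R²w.
E: fails — aR²b, aR²f but no w with b=w and fR²w.
Valid on: C.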